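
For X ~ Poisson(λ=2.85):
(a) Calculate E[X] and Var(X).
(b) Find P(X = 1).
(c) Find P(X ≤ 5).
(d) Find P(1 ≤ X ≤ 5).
(a) E[X] = 2.8500, Var(X) = 2.8500
(b) P(X = 1) = 0.164856
(c) P(X ≤ 5) = 0.930443
(d) P(1 ≤ X ≤ 5) = 0.872599

We have X ~ Poisson(λ=2.85).

(a) Moments:
E[X] = 2.8500
Var(X) = 2.8500
σ = √Var(X) = 1.6882

(b) Point probability using PMF:
P(X = 1) = 0.164856

(c) Cumulative probability using CDF:
P(X ≤ 5) = F(5) = 0.930443

(d) Range probability:
P(1 ≤ X ≤ 5) = P(X ≤ 5) - P(X ≤ 0)
                   = F(5) - F(0)
                   = 0.930443 - 0.057844
                   = 0.872599

This means approximately 87.3% of outcomes fall in the interval [1, 5].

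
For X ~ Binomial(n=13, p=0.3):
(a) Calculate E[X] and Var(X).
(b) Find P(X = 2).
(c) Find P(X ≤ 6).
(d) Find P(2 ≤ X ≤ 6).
(a) E[X] = 3.9000, Var(X) = 2.7300
(b) P(X = 2) = 0.138808
(c) P(X ≤ 6) = 0.937625
(d) P(2 ≤ X ≤ 6) = 0.873955

We have X ~ Binomial(n=13, p=0.3).

(a) Moments:
E[X] = 3.9000
Var(X) = 2.7300
σ = √Var(X) = 1.6523

(b) Point probability using PMF:
P(X = 2) = 0.138808

(c) Cumulative probability using CDF:
P(X ≤ 6) = F(6) = 0.937625

(d) Range probability:
P(2 ≤ X ≤ 6) = P(X ≤ 6) - P(X ≤ 1)
                   = F(6) - F(1)
                   = 0.937625 - 0.063670
                   = 0.873955

This means approximately 87.4% of outcomes fall in the interval [2, 6].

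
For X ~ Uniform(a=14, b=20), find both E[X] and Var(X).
E[X] = 17.0000, Var(X) = 3.0000

We have X ~ Uniform(a=14, b=20).

For a Uniform distribution with a=14, b=20:

Expected value:
E[X] = 17.0000

Variance:
Var(X) = 3.0000

Standard deviation:
σ = √Var(X) = 1.7321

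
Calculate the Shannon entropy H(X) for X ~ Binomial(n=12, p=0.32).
1.8924 nats

We have X ~ Binomial(n=12, p=0.32).

The Shannon entropy measures the uncertainty or information content of the distribution.

For a Binomial distribution with n=12, p=0.32:
H(X) = 1.8924 nats

(In bits, this would be 2.7302 bits.)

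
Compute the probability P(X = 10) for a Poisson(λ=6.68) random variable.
0.061223

We have X ~ Poisson(λ=6.68).

For a Poisson distribution, the PMF gives us the probability of each outcome.

Using the PMF formula:
P(X = 10) = 0.061223

Rounded to 4 decimal places: 0.0612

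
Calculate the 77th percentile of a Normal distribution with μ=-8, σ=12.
0.8662

We have X ~ Normal(μ=-8, σ=12).

We want to find x such that P(X ≤ x) = 0.77.

This is the 77th percentile, which means 77% of values fall below this point.

Using the inverse CDF (quantile function):
x = F⁻¹(0.77) = 0.8662

Verification: P(X ≤ 0.8662) = 0.77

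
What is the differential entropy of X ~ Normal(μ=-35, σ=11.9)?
3.8955 nats

We have X ~ Normal(μ=-35, σ=11.9).

The differential entropy measures the uncertainty or information content of the distribution.

For a Normal distribution with μ=-35, σ=11.9:
h(X) = 3.8955 nats

(In bits, this would be 5.6200 bits.)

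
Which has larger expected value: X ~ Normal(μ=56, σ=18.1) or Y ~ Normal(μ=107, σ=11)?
Y has larger mean (107.0000 > 56.0000)

Compute the expected value for each distribution:

X ~ Normal(μ=56, σ=18.1):
E[X] = 56.0000

Y ~ Normal(μ=107, σ=11):
E[Y] = 107.0000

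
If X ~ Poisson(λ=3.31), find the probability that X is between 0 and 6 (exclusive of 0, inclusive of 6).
0.911854

We have X ~ Poisson(λ=3.31).

To find P(0 < X ≤ 6), we use:
P(0 < X ≤ 6) = P(X ≤ 6) - P(X ≤ 0)
                 = F(6) - F(0)
                 = 0.948370 - 0.036516
                 = 0.911854

So there's approximately a 91.2% chance that X falls in this range.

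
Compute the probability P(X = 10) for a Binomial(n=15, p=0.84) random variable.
0.055074

We have X ~ Binomial(n=15, p=0.84).

For a Binomial distribution, the PMF gives us the probability of each outcome.

Using the PMF formula:
P(X = 10) = 0.055074

Rounded to 4 decimal places: 0.0551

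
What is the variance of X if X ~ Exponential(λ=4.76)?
0.0441

We have X ~ Exponential(λ=4.76).

For an Exponential distribution with λ=4.76:
Var(X) = 0.0441

The variance measures the spread of the distribution around the mean.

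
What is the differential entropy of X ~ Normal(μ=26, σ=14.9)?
4.1203 nats

We have X ~ Normal(μ=26, σ=14.9).

The differential entropy measures the uncertainty or information content of the distribution.

For a Normal distribution with μ=26, σ=14.9:
h(X) = 4.1203 nats

(In bits, this would be 5.9443 bits.)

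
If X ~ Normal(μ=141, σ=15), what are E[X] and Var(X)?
E[X] = 141.0000, Var(X) = 225.0000

We have X ~ Normal(μ=141, σ=15).

For a Normal distribution with μ=141, σ=15:

Expected value:
E[X] = 141.0000

Variance:
Var(X) = 225.0000

Standard deviation:
σ = √Var(X) = 15.0000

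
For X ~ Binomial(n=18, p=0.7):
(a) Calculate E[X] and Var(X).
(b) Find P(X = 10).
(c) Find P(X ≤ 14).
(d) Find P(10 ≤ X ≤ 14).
(a) E[X] = 12.6000, Var(X) = 3.7800
(b) P(X = 10) = 0.081098
(c) P(X ≤ 14) = 0.835450
(d) P(10 ≤ X ≤ 14) = 0.775864

We have X ~ Binomial(n=18, p=0.7).

(a) Moments:
E[X] = 12.6000
Var(X) = 3.7800
σ = √Var(X) = 1.9442

(b) Point probability using PMF:
P(X = 10) = 0.081098

(c) Cumulative probability using CDF:
P(X ≤ 14) = F(14) = 0.835450

(d) Range probability:
P(10 ≤ X ≤ 14) = P(X ≤ 14) - P(X ≤ 9)
                   = F(14) - F(9)
                   = 0.835450 - 0.059586
                   = 0.775864

This means approximately 77.6% of outcomes fall in the interval [10, 14].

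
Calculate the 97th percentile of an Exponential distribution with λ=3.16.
1.1097

We have X ~ Exponential(λ=3.16).

We want to find x such that P(X ≤ x) = 0.97.

This is the 97th percentile, which means 97% of values fall below this point.

Using the inverse CDF (quantile function):
x = F⁻¹(0.97) = 1.1097

Verification: P(X ≤ 1.1097) = 0.97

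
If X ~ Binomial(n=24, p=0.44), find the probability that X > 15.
0.021299

We have X ~ Binomial(n=24, p=0.44).

P(X > 15) = 1 - P(X ≤ 15)
                = 1 - F(15)
                = 1 - 0.978701
                = 0.021299

So there's approximately a 2.1% chance that X exceeds 15.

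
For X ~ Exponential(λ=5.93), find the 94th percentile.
0.4744

We have X ~ Exponential(λ=5.93).

We want to find x such that P(X ≤ x) = 0.94.

This is the 94th percentile, which means 94% of values fall below this point.

Using the inverse CDF (quantile function):
x = F⁻¹(0.94) = 0.4744

Verification: P(X ≤ 0.4744) = 0.94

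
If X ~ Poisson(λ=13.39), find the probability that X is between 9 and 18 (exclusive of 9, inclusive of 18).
0.771940

We have X ~ Poisson(λ=13.39).

To find P(9 < X ≤ 18), we use:
P(9 < X ≤ 18) = P(X ≤ 18) - P(X ≤ 9)
                 = F(18) - F(9)
                 = 0.913508 - 0.141568
                 = 0.771940

So there's approximately a 77.2% chance that X falls in this range.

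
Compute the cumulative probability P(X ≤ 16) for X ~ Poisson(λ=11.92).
0.902995

We have X ~ Poisson(λ=11.92).

The CDF gives us P(X ≤ k).

Using the CDF:
P(X ≤ 16) = 0.902995

This means there's approximately a 90.3% chance that X is at most 16.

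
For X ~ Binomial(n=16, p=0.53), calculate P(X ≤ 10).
0.844131

We have X ~ Binomial(n=16, p=0.53).

The CDF gives us P(X ≤ k).

Using the CDF:
P(X ≤ 10) = 0.844131

This means there's approximately a 84.4% chance that X is at most 10.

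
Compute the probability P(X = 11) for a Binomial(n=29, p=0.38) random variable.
0.151256

We have X ~ Binomial(n=29, p=0.38).

For a Binomial distribution, the PMF gives us the probability of each outcome.

Using the PMF formula:
P(X = 11) = 0.151256

Rounded to 4 decimal places: 0.1513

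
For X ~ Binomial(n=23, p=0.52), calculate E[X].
11.9600

We have X ~ Binomial(n=23, p=0.52).

For a Binomial distribution with n=23, p=0.52:
E[X] = 11.9600

This is the expected (average) value of X.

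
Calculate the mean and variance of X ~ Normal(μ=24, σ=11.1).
E[X] = 24.0000, Var(X) = 123.2100

We have X ~ Normal(μ=24, σ=11.1).

For a Normal distribution with μ=24, σ=11.1:

Expected value:
E[X] = 24.0000

Variance:
Var(X) = 123.2100

Standard deviation:
σ = √Var(X) = 11.1000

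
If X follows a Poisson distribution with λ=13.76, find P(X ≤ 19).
0.932883

We have X ~ Poisson(λ=13.76).

The CDF gives us P(X ≤ k).

Using the CDF:
P(X ≤ 19) = 0.932883

This means there's approximately a 93.3% chance that X is at most 19.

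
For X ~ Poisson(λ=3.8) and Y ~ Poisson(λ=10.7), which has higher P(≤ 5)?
X has higher probability (P(X ≤ 5) = 0.8156 > P(Y ≤ 5) = 0.0448)

Compute P(≤ 5) for each distribution:

X ~ Poisson(λ=3.8):
P(X ≤ 5) = 0.8156

Y ~ Poisson(λ=10.7):
P(Y ≤ 5) = 0.0448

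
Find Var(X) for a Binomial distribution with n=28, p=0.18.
4.1328

We have X ~ Binomial(n=28, p=0.18).

For a Binomial distribution with n=28, p=0.18:
Var(X) = 4.1328

The variance measures the spread of the distribution around the mean.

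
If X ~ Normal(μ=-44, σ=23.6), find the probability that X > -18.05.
0.135758

We have X ~ Normal(μ=-44, σ=23.6).

P(X > -18.05) = 1 - P(X ≤ -18.05)
                = 1 - F(-18.05)
                = 1 - 0.864242
                = 0.135758

So there's approximately a 13.6% chance that X exceeds -18.05.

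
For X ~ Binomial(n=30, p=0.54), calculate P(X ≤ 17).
0.681276

We have X ~ Binomial(n=30, p=0.54).

The CDF gives us P(X ≤ k).

Using the CDF:
P(X ≤ 17) = 0.681276

This means there's approximately a 68.1% chance that X is at most 17.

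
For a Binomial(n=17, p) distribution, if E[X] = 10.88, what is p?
p = 0.64

For a Binomial(n, p) distribution:
E[X] = n × p

Given n = 17 and E[X] = 10.88:
10.88 = 17 × p
p = 10.88 / 17 = 0.64

Verification: Binomial(17, 0.64) has E[X] = 10.88 ✓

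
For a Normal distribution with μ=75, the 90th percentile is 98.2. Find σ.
σ = 18.1031

For X ~ Normal(μ, σ), the p-th percentile satisfies x = μ + z_p × σ,
where z_p = Φ⁻¹(p) is the standard normal quantile.

Step 1: z_{0.9} = Φ⁻¹(0.9) = 1.2816

Step 2: Solve for σ:
98.2 = 75 + 1.2816 × σ
σ = (98.2 - 75) / 1.2816
σ = 23.20 / 1.2816
σ = 18.1031

Verification: μ + z × σ = 75 + 1.2816 × 18.1031 = 98.20 ✓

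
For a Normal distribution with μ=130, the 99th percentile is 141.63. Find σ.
σ = 4.9993

For X ~ Normal(μ, σ), the p-th percentile satisfies x = μ + z_p × σ,
where z_p = Φ⁻¹(p) is the standard normal quantile.

Step 1: z_{0.99} = Φ⁻¹(0.99) = 2.3263

Step 2: Solve for σ:
141.63 = 130 + 2.3263 × σ
σ = (141.63 - 130) / 2.3263
σ = 11.63 / 2.3263
σ = 4.9993

Verification: μ + z × σ = 130 + 2.3263 × 4.9993 = 141.63 ✓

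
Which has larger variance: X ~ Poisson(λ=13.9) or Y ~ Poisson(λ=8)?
X has larger variance (13.9000 > 8.0000)

Compute the variance for each distribution:

X ~ Poisson(λ=13.9):
Var(X) = 13.9000

Y ~ Poisson(λ=8):
Var(Y) = 8.0000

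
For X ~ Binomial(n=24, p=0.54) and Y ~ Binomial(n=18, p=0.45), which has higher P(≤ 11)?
Y has higher probability (P(Y ≤ 11) = 0.9463 > P(X ≤ 11) = 0.2742)

Compute P(≤ 11) for each distribution:

X ~ Binomial(n=24, p=0.54):
P(X ≤ 11) = 0.2742

Y ~ Binomial(n=18, p=0.45):
P(Y ≤ 11) = 0.9463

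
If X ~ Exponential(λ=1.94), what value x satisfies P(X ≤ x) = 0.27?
0.1622

We have X ~ Exponential(λ=1.94).

We want to find x such that P(X ≤ x) = 0.27.

This is the 27th percentile, which means 27% of values fall below this point.

Using the inverse CDF (quantile function):
x = F⁻¹(0.27) = 0.1622

Verification: P(X ≤ 0.1622) = 0.27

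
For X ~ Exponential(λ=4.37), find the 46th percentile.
0.1410

We have X ~ Exponential(λ=4.37).

We want to find x such that P(X ≤ x) = 0.46.

This is the 46th percentile, which means 46% of values fall below this point.

Using the inverse CDF (quantile function):
x = F⁻¹(0.46) = 0.1410

Verification: P(X ≤ 0.1410) = 0.46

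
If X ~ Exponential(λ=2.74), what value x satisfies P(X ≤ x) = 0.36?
0.1629

We have X ~ Exponential(λ=2.74).

We want to find x such that P(X ≤ x) = 0.36.

This is the 36th percentile, which means 36% of values fall below this point.

Using the inverse CDF (quantile function):
x = F⁻¹(0.36) = 0.1629

Verification: P(X ≤ 0.1629) = 0.36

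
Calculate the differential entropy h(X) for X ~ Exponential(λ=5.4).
-0.6864 nats

We have X ~ Exponential(λ=5.4).

The differential entropy measures the uncertainty or information content of the distribution.

For an Exponential distribution with λ=5.4:
h(X) = -0.6864 nats

(In bits, this would be -0.9903 bits.)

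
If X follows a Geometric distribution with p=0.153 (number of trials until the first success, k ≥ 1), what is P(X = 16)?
0.012675

We have X ~ Geometric(p=0.153) (number of trials until the first success, k ≥ 1).

For a Geometric distribution, the PMF gives us the probability of each outcome.

Using the PMF formula:
P(X = 16) = 0.012675

Rounded to 4 decimal places: 0.0127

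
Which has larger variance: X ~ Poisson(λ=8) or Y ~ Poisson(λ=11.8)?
Y has larger variance (11.8000 > 8.0000)

Compute the variance for each distribution:

X ~ Poisson(λ=8):
Var(X) = 8.0000

Y ~ Poisson(λ=11.8):
Var(Y) = 11.8000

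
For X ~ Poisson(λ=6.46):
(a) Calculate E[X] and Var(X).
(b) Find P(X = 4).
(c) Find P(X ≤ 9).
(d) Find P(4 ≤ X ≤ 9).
(a) E[X] = 6.4600, Var(X) = 6.4600
(b) P(X = 4) = 0.113547
(c) P(X ≤ 9) = 0.880790
(d) P(4 ≤ X ≤ 9) = 0.766158

We have X ~ Poisson(λ=6.46).

(a) Moments:
E[X] = 6.4600
Var(X) = 6.4600
σ = √Var(X) = 2.5417

(b) Point probability using PMF:
P(X = 4) = 0.113547

(c) Cumulative probability using CDF:
P(X ≤ 9) = F(9) = 0.880790

(d) Range probability:
P(4 ≤ X ≤ 9) = P(X ≤ 9) - P(X ≤ 3)
                   = F(9) - F(3)
                   = 0.880790 - 0.114632
                   = 0.766158

This means approximately 76.6% of outcomes fall in the interval [4, 9].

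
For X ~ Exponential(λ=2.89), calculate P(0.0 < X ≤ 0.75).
0.885537

We have X ~ Exponential(λ=2.89).

To find P(0.0 < X ≤ 0.75), we use:
P(0.0 < X ≤ 0.75) = P(X ≤ 0.75) - P(X ≤ 0.0)
                 = F(0.75) - F(0.0)
                 = 0.885537 - 0.000000
                 = 0.885537

So there's approximately a 88.6% chance that X falls in this range.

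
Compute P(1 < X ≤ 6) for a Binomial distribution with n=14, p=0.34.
0.812921

We have X ~ Binomial(n=14, p=0.34).

To find P(1 < X ≤ 6), we use:
P(1 < X ≤ 6) = P(X ≤ 6) - P(X ≤ 1)
                 = F(6) - F(1)
                 = 0.837359 - 0.024438
                 = 0.812921

So there's approximately a 81.3% chance that X falls in this range.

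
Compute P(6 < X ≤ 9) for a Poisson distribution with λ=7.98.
0.403280

We have X ~ Poisson(λ=7.98).

To find P(6 < X ≤ 9), we use:
P(6 < X ≤ 9) = P(X ≤ 9) - P(X ≤ 6)
                 = F(9) - F(6)
                 = 0.719103 - 0.315823
                 = 0.403280

So there's approximately a 40.3% chance that X falls in this range.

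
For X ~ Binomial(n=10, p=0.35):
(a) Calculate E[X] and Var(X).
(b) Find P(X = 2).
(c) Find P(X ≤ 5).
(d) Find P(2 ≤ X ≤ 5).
(a) E[X] = 3.5000, Var(X) = 2.2750
(b) P(X = 2) = 0.175653
(c) P(X ≤ 5) = 0.905066
(d) P(2 ≤ X ≤ 5) = 0.819111

We have X ~ Binomial(n=10, p=0.35).

(a) Moments:
E[X] = 3.5000
Var(X) = 2.2750
σ = √Var(X) = 1.5083

(b) Point probability using PMF:
P(X = 2) = 0.175653

(c) Cumulative probability using CDF:
P(X ≤ 5) = F(5) = 0.905066

(d) Range probability:
P(2 ≤ X ≤ 5) = P(X ≤ 5) - P(X ≤ 1)
                   = F(5) - F(1)
                   = 0.905066 - 0.085954
                   = 0.819111

This means approximately 81.9% of outcomes fall in the interval [2, 5].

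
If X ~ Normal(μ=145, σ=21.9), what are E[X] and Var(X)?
E[X] = 145.0000, Var(X) = 479.6100

We have X ~ Normal(μ=145, σ=21.9).

For a Normal distribution with μ=145, σ=21.9:

Expected value:
E[X] = 145.0000

Variance:
Var(X) = 479.6100

Standard deviation:
σ = √Var(X) = 21.9000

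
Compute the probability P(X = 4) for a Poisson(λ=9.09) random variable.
0.032085

We have X ~ Poisson(λ=9.09).

For a Poisson distribution, the PMF gives us the probability of each outcome.

Using the PMF formula:
P(X = 4) = 0.032085

Rounded to 4 decimal places: 0.0321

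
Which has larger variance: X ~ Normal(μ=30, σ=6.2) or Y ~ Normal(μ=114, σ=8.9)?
Y has larger variance (79.2100 > 38.4400)

Compute the variance for each distribution:

X ~ Normal(μ=30, σ=6.2):
Var(X) = 38.4400

Y ~ Normal(μ=114, σ=8.9):
Var(Y) = 79.2100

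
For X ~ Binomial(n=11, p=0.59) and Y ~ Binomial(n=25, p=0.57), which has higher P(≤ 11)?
X has higher probability (P(X ≤ 11) = 1.0000 > P(Y ≤ 11) = 0.1336)

Compute P(≤ 11) for each distribution:

X ~ Binomial(n=11, p=0.59):
P(X ≤ 11) = 1.0000

Y ~ Binomial(n=25, p=0.57):
P(Y ≤ 11) = 0.1336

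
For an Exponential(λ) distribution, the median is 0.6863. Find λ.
λ = 1.0100

For X ~ Exponential(λ), the CDF is F(x) = 1 - e^(-λx).
The median m satisfies F(m) = 0.5:
1 - e^(-λm) = 0.5
e^(-λm) = 0.5
λm = ln(2)
m = ln(2) / λ

Given m = 0.6863:
λ = ln(2) / 0.6863 = 0.693147 / 0.6863 = 1.0100

Verification: ln(2) / 1.0100 = 0.6863 ✓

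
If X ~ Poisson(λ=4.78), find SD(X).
2.1863

We have X ~ Poisson(λ=4.78).

For a Poisson distribution with λ=4.78:
σ = √Var(X) = 2.1863

The standard deviation is the square root of the variance.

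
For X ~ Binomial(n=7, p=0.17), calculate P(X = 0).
0.271361

We have X ~ Binomial(n=7, p=0.17).

For a Binomial distribution, the PMF gives us the probability of each outcome.

Using the PMF formula:
P(X = 0) = 0.271361

Rounded to 4 decimal places: 0.2714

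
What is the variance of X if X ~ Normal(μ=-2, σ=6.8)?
46.2400

We have X ~ Normal(μ=-2, σ=6.8).

For a Normal distribution with μ=-2, σ=6.8:
Var(X) = 46.2400

The variance measures the spread of the distribution around the mean.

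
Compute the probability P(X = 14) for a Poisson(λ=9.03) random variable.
0.032926

We have X ~ Poisson(λ=9.03).

For a Poisson distribution, the PMF gives us the probability of each outcome.

Using the PMF formula:
P(X = 14) = 0.032926

Rounded to 4 decimal places: 0.0329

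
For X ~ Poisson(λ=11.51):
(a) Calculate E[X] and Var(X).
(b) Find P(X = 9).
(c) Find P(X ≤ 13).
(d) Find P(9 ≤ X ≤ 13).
(a) E[X] = 11.5100, Var(X) = 11.5100
(b) P(X = 9) = 0.097991
(c) P(X ≤ 13) = 0.732039
(d) P(9 ≤ X ≤ 13) = 0.542216

We have X ~ Poisson(λ=11.51).

(a) Moments:
E[X] = 11.5100
Var(X) = 11.5100
σ = √Var(X) = 3.3926

(b) Point probability using PMF:
P(X = 9) = 0.097991

(c) Cumulative probability using CDF:
P(X ≤ 13) = F(13) = 0.732039

(d) Range probability:
P(9 ≤ X ≤ 13) = P(X ≤ 13) - P(X ≤ 8)
                   = F(13) - F(8)
                   = 0.732039 - 0.189823
                   = 0.542216

This means approximately 54.2% of outcomes fall in the interval [9, 13].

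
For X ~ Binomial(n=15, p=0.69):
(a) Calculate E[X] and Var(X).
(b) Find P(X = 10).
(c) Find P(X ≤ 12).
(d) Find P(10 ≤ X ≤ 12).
(a) E[X] = 10.3500, Var(X) = 3.2085
(b) P(X = 10) = 0.210307
(c) P(X ≤ 12) = 0.889304
(d) P(10 ≤ X ≤ 12) = 0.580947

We have X ~ Binomial(n=15, p=0.69).

(a) Moments:
E[X] = 10.3500
Var(X) = 3.2085
σ = √Var(X) = 1.7912

(b) Point probability using PMF:
P(X = 10) = 0.210307

(c) Cumulative probability using CDF:
P(X ≤ 12) = F(12) = 0.889304

(d) Range probability:
P(10 ≤ X ≤ 12) = P(X ≤ 12) - P(X ≤ 9)
                   = F(12) - F(9)
                   = 0.889304 - 0.308357
                   = 0.580947

This means approximately 58.1% of outcomes fall in the interval [10, 12].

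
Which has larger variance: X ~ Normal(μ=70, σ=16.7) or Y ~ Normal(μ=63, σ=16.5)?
X has larger variance (278.8900 > 272.2500)

Compute the variance for each distribution:

X ~ Normal(μ=70, σ=16.7):
Var(X) = 278.8900

Y ~ Normal(μ=63, σ=16.5):
Var(Y) = 272.2500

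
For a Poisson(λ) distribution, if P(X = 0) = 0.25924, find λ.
λ = 1.3500

For a Poisson(λ) distribution, the PMF at 0 is:
P(X = 0) = λ^0 e^(-λ) / 0! = e^(-λ)

Given P(X = 0) = 0.25924:
e^(-λ) = 0.25924
-λ = ln(0.25924)
λ = -ln(0.25924) = 1.3500

Verification: e^(-1.3500) = 0.25924 ✓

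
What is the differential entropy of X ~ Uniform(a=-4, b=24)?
3.3322 nats

We have X ~ Uniform(a=-4, b=24).

The differential entropy measures the uncertainty or information content of the distribution.

For a Uniform distribution with a=-4, b=24:
h(X) = 3.3322 nats

(In bits, this would be 4.8074 bits.)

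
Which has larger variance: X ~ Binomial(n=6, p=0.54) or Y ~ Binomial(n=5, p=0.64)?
X has larger variance (1.4904 > 1.1520)

Compute the variance for each distribution:

X ~ Binomial(n=6, p=0.54):
Var(X) = 1.4904

Y ~ Binomial(n=5, p=0.64):
Var(Y) = 1.1520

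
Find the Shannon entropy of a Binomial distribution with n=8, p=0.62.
1.7297 nats

We have X ~ Binomial(n=8, p=0.62).

The Shannon entropy measures the uncertainty or information content of the distribution.

For a Binomial distribution with n=8, p=0.62:
H(X) = 1.7297 nats

(In bits, this would be 2.4954 bits.)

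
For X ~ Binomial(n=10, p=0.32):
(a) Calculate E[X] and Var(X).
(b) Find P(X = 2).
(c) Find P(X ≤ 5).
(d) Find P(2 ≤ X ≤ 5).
(a) E[X] = 3.2000, Var(X) = 2.1760
(b) P(X = 2) = 0.210661
(c) P(X ≤ 5) = 0.936285
(d) P(2 ≤ X ≤ 5) = 0.815667

We have X ~ Binomial(n=10, p=0.32).

(a) Moments:
E[X] = 3.2000
Var(X) = 2.1760
σ = √Var(X) = 1.4751

(b) Point probability using PMF:
P(X = 2) = 0.210661

(c) Cumulative probability using CDF:
P(X ≤ 5) = F(5) = 0.936285

(d) Range probability:
P(2 ≤ X ≤ 5) = P(X ≤ 5) - P(X ≤ 1)
                   = F(5) - F(1)
                   = 0.936285 - 0.120618
                   = 0.815667

This means approximately 81.6% of outcomes fall in the interval [2, 5].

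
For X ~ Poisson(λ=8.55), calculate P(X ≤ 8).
0.516240

We have X ~ Poisson(λ=8.55).

The CDF gives us P(X ≤ k).

Using the CDF:
P(X ≤ 8) = 0.516240

This means there's approximately a 51.6% chance that X is at most 8.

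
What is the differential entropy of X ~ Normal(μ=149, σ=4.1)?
2.8299 nats

We have X ~ Normal(μ=149, σ=4.1).

The differential entropy measures the uncertainty or information content of the distribution.

For a Normal distribution with μ=149, σ=4.1:
h(X) = 2.8299 nats

(In bits, this would be 4.0827 bits.)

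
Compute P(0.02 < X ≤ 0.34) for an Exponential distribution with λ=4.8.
0.712926

We have X ~ Exponential(λ=4.8).

To find P(0.02 < X ≤ 0.34), we use:
P(0.02 < X ≤ 0.34) = P(X ≤ 0.34) - P(X ≤ 0.02)
                 = F(0.34) - F(0.02)
                 = 0.804462 - 0.091536
                 = 0.712926

So there's approximately a 71.3% chance that X falls in this range.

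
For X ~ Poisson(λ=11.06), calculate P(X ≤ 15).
0.904160

We have X ~ Poisson(λ=11.06).

The CDF gives us P(X ≤ k).

Using the CDF:
P(X ≤ 15) = 0.904160

This means there's approximately a 90.4% chance that X is at most 15.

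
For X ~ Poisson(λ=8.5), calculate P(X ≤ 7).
0.385597

We have X ~ Poisson(λ=8.5).

The CDF gives us P(X ≤ k).

Using the CDF:
P(X ≤ 7) = 0.385597

This means there's approximately a 38.6% chance that X is at most 7.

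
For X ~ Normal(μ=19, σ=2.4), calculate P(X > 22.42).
0.077079

We have X ~ Normal(μ=19, σ=2.4).

P(X > 22.42) = 1 - P(X ≤ 22.42)
                = 1 - F(22.42)
                = 1 - 0.922921
                = 0.077079

So there's approximately a 7.7% chance that X exceeds 22.42.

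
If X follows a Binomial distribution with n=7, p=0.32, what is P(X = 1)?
0.221463

We have X ~ Binomial(n=7, p=0.32).

For a Binomial distribution, the PMF gives us the probability of each outcome.

Using the PMF formula:
P(X = 1) = 0.221463

Rounded to 4 decimal places: 0.2215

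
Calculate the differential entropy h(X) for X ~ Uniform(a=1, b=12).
2.3979 nats

We have X ~ Uniform(a=1, b=12).

The differential entropy measures the uncertainty or information content of the distribution.

For a Uniform distribution with a=1, b=12:
h(X) = 2.3979 nats

(In bits, this would be 3.4594 bits.)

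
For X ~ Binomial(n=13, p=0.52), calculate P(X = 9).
0.105512

We have X ~ Binomial(n=13, p=0.52).

For a Binomial distribution, the PMF gives us the probability of each outcome.

Using the PMF formula:
P(X = 9) = 0.105512

Rounded to 4 decimal places: 0.1055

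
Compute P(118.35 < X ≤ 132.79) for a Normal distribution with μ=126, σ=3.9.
0.934252

We have X ~ Normal(μ=126, σ=3.9).

To find P(118.35 < X ≤ 132.79), we use:
P(118.35 < X ≤ 132.79) = P(X ≤ 132.79) - P(X ≤ 118.35)
                 = F(132.79) - F(118.35)
                 = 0.959160 - 0.024908
                 = 0.934252

So there's approximately a 93.4% chance that X falls in this range.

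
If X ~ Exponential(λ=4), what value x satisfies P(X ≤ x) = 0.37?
0.1155

We have X ~ Exponential(λ=4).

We want to find x such that P(X ≤ x) = 0.37.

This is the 37th percentile, which means 37% of values fall below this point.

Using the inverse CDF (quantile function):
x = F⁻¹(0.37) = 0.1155

Verification: P(X ≤ 0.1155) = 0.37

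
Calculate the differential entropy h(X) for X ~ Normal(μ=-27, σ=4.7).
2.9665 nats

We have X ~ Normal(μ=-27, σ=4.7).

The differential entropy measures the uncertainty or information content of the distribution.

For a Normal distribution with μ=-27, σ=4.7:
h(X) = 2.9665 nats

(In bits, this would be 4.2798 bits.)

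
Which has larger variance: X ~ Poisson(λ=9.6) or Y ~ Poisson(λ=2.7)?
X has larger variance (9.6000 > 2.7000)

Compute the variance for each distribution:

X ~ Poisson(λ=9.6):
Var(X) = 9.6000

Y ~ Poisson(λ=2.7):
Var(Y) = 2.7000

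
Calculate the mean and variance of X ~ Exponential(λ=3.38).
E[X] = 0.2959, Var(X) = 0.0875

We have X ~ Exponential(λ=3.38).

For an Exponential distribution with λ=3.38:

Expected value:
E[X] = 0.2959

Variance:
Var(X) = 0.0875

Standard deviation:
σ = √Var(X) = 0.2959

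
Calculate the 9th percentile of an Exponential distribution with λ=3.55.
0.0266

We have X ~ Exponential(λ=3.55).

We want to find x such that P(X ≤ x) = 0.09.

This is the 9th percentile, which means 9% of values fall below this point.

Using the inverse CDF (quantile function):
x = F⁻¹(0.09) = 0.0266

Verification: P(X ≤ 0.0266) = 0.09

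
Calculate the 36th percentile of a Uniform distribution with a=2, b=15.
6.6800

We have X ~ Uniform(a=2, b=15).

We want to find x such that P(X ≤ x) = 0.36.

This is the 36th percentile, which means 36% of values fall below this point.

Using the inverse CDF (quantile function):
x = F⁻¹(0.36) = 6.6800

Verification: P(X ≤ 6.6800) = 0.36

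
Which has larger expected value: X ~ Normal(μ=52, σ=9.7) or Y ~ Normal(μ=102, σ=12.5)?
Y has larger mean (102.0000 > 52.0000)

Compute the expected value for each distribution:

X ~ Normal(μ=52, σ=9.7):
E[X] = 52.0000

Y ~ Normal(μ=102, σ=12.5):
E[Y] = 102.0000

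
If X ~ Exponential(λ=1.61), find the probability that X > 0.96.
0.213184

We have X ~ Exponential(λ=1.61).

P(X > 0.96) = 1 - P(X ≤ 0.96)
                = 1 - F(0.96)
                = 1 - 0.786816
                = 0.213184

So there's approximately a 21.3% chance that X exceeds 0.96.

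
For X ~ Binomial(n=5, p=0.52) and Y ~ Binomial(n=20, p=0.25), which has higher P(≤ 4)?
X has higher probability (P(X ≤ 4) = 0.9620 > P(Y ≤ 4) = 0.4148)

Compute P(≤ 4) for each distribution:

X ~ Binomial(n=5, p=0.52):
P(X ≤ 4) = 0.9620

Y ~ Binomial(n=20, p=0.25):
P(Y ≤ 4) = 0.4148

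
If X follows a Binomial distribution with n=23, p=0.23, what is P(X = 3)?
0.115669

We have X ~ Binomial(n=23, p=0.23).

For a Binomial distribution, the PMF gives us the probability of each outcome.

Using the PMF formula:
P(X = 3) = 0.115669

Rounded to 4 decimal places: 0.1157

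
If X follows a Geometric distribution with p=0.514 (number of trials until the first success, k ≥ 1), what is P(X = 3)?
0.121405

We have X ~ Geometric(p=0.514) (number of trials until the first success, k ≥ 1).

For a Geometric distribution, the PMF gives us the probability of each outcome.

Using the PMF formula:
P(X = 3) = 0.121405

Rounded to 4 decimal places: 0.1214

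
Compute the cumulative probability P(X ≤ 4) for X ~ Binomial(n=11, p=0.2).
0.949590

We have X ~ Binomial(n=11, p=0.2).

The CDF gives us P(X ≤ k).

Using the CDF:
P(X ≤ 4) = 0.949590

This means there's approximately a 95.0% chance that X is at most 4.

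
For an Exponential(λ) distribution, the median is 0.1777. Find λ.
λ = 3.9007

For X ~ Exponential(λ), the CDF is F(x) = 1 - e^(-λx).
The median m satisfies F(m) = 0.5:
1 - e^(-λm) = 0.5
e^(-λm) = 0.5
λm = ln(2)
m = ln(2) / λ

Given m = 0.1777:
λ = ln(2) / 0.1777 = 0.693147 / 0.1777 = 3.9007

Verification: ln(2) / 3.9007 = 0.1777 ✓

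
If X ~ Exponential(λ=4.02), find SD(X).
0.2488

We have X ~ Exponential(λ=4.02).

For an Exponential distribution with λ=4.02:
σ = √Var(X) = 0.2488

The standard deviation is the square root of the variance.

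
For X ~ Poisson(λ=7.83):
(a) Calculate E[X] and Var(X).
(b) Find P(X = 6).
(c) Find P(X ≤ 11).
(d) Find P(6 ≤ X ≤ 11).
(a) E[X] = 7.8300, Var(X) = 7.8300
(b) P(X = 6) = 0.127266
(c) P(X ≤ 11) = 0.899956
(d) P(6 ≤ X ≤ 11) = 0.692646

We have X ~ Poisson(λ=7.83).

(a) Moments:
E[X] = 7.8300
Var(X) = 7.8300
σ = √Var(X) = 2.7982

(b) Point probability using PMF:
P(X = 6) = 0.127266

(c) Cumulative probability using CDF:
P(X ≤ 11) = F(11) = 0.899956

(d) Range probability:
P(6 ≤ X ≤ 11) = P(X ≤ 11) - P(X ≤ 5)
                   = F(11) - F(5)
                   = 0.899956 - 0.207310
                   = 0.692646

This means approximately 69.3% of outcomes fall in the interval [6, 11].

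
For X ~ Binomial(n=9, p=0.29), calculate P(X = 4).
0.160788

We have X ~ Binomial(n=9, p=0.29).

For a Binomial distribution, the PMF gives us the probability of each outcome.

Using the PMF formula:
P(X = 4) = 0.160788

Rounded to 4 decimal places: 0.1608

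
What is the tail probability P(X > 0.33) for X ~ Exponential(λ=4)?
0.267135

We have X ~ Exponential(λ=4).

P(X > 0.33) = 1 - P(X ≤ 0.33)
                = 1 - F(0.33)
                = 1 - 0.732865
                = 0.267135

So there's approximately a 26.7% chance that X exceeds 0.33.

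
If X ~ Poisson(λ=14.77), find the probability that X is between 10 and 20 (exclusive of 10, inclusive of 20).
0.796199

We have X ~ Poisson(λ=14.77).

To find P(10 < X ≤ 20), we use:
P(10 < X ≤ 20) = P(X ≤ 20) - P(X ≤ 10)
                 = F(20) - F(10)
                 = 0.926279 - 0.130080
                 = 0.796199

So there's approximately a 79.6% chance that X falls in this range.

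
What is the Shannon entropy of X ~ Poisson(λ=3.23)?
1.9717 nats

We have X ~ Poisson(λ=3.23).

The Shannon entropy measures the uncertainty or information content of the distribution.

For a Poisson distribution with λ=3.23:
H(X) = 1.9717 nats

(In bits, this would be 2.8446 bits.)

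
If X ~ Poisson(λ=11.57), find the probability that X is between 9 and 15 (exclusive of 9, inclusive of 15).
0.591863

We have X ~ Poisson(λ=11.57).

To find P(9 < X ≤ 15), we use:
P(9 < X ≤ 15) = P(X ≤ 15) - P(X ≤ 9)
                 = F(15) - F(9)
                 = 0.873835 - 0.281973
                 = 0.591863

So there's approximately a 59.2% chance that X falls in this range.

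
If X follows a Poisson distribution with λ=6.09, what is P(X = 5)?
0.158144

We have X ~ Poisson(λ=6.09).

For a Poisson distribution, the PMF gives us the probability of each outcome.

Using the PMF formula:
P(X = 5) = 0.158144

Rounded to 4 decimal places: 0.1581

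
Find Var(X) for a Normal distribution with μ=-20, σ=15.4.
237.1600

We have X ~ Normal(μ=-20, σ=15.4).

For a Normal distribution with μ=-20, σ=15.4:
Var(X) = 237.1600

The variance measures the spread of the distribution around the mean.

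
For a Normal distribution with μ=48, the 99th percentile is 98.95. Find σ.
σ = 21.9013

For X ~ Normal(μ, σ), the p-th percentile satisfies x = μ + z_p × σ,
where z_p = Φ⁻¹(p) is the standard normal quantile.

Step 1: z_{0.99} = Φ⁻¹(0.99) = 2.3263

Step 2: Solve for σ:
98.95 = 48 + 2.3263 × σ
σ = (98.95 - 48) / 2.3263
σ = 50.95 / 2.3263
σ = 21.9013

Verification: μ + z × σ = 48 + 2.3263 × 21.9013 = 98.95 ✓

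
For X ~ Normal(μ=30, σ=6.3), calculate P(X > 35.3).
0.200098

We have X ~ Normal(μ=30, σ=6.3).

P(X > 35.3) = 1 - P(X ≤ 35.3)
                = 1 - F(35.3)
                = 1 - 0.799902
                = 0.200098

So there's approximately a 20.0% chance that X exceeds 35.3.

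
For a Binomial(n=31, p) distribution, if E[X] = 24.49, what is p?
p = 0.79

For a Binomial(n, p) distribution:
E[X] = n × p

Given n = 31 and E[X] = 24.49:
24.49 = 31 × p
p = 24.49 / 31 = 0.79

Verification: Binomial(31, 0.79) has E[X] = 24.49 ✓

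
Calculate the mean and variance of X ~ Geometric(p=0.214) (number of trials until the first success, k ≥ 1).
E[X] = 4.6729, Var(X) = 17.1631

We have X ~ Geometric(p=0.214) (number of trials until the first success, k ≥ 1).

For a Geometric distribution with p=0.214 (number of trials until the first success, k ≥ 1):

Expected value:
E[X] = 4.6729

Variance:
Var(X) = 17.1631

Standard deviation:
σ = √Var(X) = 4.1428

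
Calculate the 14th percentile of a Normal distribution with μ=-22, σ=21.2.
-44.9028

We have X ~ Normal(μ=-22, σ=21.2).

We want to find x such that P(X ≤ x) = 0.14.

This is the 14th percentile, which means 14% of values fall below this point.

Using the inverse CDF (quantile function):
x = F⁻¹(0.14) = -44.9028

Verification: P(X ≤ -44.9028) = 0.14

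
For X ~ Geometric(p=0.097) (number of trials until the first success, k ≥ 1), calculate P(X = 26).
0.007568

We have X ~ Geometric(p=0.097) (number of trials until the first success, k ≥ 1).

For a Geometric distribution, the PMF gives us the probability of each outcome.

Using the PMF formula:
P(X = 26) = 0.007568

Rounded to 4 decimal places: 0.0076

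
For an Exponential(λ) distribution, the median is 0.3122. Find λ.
λ = 2.2202

For X ~ Exponential(λ), the CDF is F(x) = 1 - e^(-λx).
The median m satisfies F(m) = 0.5:
1 - e^(-λm) = 0.5
e^(-λm) = 0.5
λm = ln(2)
m = ln(2) / λ

Given m = 0.3122:
λ = ln(2) / 0.3122 = 0.693147 / 0.3122 = 2.2202

Verification: ln(2) / 2.2202 = 0.3122 ✓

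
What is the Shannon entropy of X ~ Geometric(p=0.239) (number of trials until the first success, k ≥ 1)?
2.3009 nats

We have X ~ Geometric(p=0.239) (number of trials until the first success, k ≥ 1).

The Shannon entropy measures the uncertainty or information content of the distribution.

For a Geometric distribution with p=0.239 (number of trials until the first success, k ≥ 1):
H(X) = 2.3009 nats

(In bits, this would be 3.3196 bits.)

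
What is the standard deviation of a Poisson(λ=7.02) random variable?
2.6495

We have X ~ Poisson(λ=7.02).

For a Poisson distribution with λ=7.02:
σ = √Var(X) = 2.6495

The standard deviation is the square root of the variance.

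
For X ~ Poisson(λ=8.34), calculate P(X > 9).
0.326356

We have X ~ Poisson(λ=8.34).

P(X > 9) = 1 - P(X ≤ 9)
                = 1 - F(9)
                = 1 - 0.673644
                = 0.326356

So there's approximately a 32.6% chance that X exceeds 9.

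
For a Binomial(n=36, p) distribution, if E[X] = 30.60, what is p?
p = 0.85

For a Binomial(n, p) distribution:
E[X] = n × p

Given n = 36 and E[X] = 30.60:
30.60 = 36 × p
p = 30.60 / 36 = 0.85

Verification: Binomial(36, 0.85) has E[X] = 30.60 ✓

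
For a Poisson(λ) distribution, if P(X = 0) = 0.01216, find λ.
λ = 4.4096

For a Poisson(λ) distribution, the PMF at 0 is:
P(X = 0) = λ^0 e^(-λ) / 0! = e^(-λ)

Given P(X = 0) = 0.01216:
e^(-λ) = 0.01216
-λ = ln(0.01216)
λ = -ln(0.01216) = 4.4096

Verification: e^(-4.4096) = 0.01216 ✓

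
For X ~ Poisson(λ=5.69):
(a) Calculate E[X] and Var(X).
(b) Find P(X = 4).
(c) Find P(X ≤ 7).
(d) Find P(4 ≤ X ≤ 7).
(a) E[X] = 5.6900, Var(X) = 5.6900
(b) P(X = 4) = 0.147605
(c) P(X ≤ 7) = 0.785445
(d) P(4 ≤ X ≤ 7) = 0.604362

We have X ~ Poisson(λ=5.69).

(a) Moments:
E[X] = 5.6900
Var(X) = 5.6900
σ = √Var(X) = 2.3854

(b) Point probability using PMF:
P(X = 4) = 0.147605

(c) Cumulative probability using CDF:
P(X ≤ 7) = F(7) = 0.785445

(d) Range probability:
P(4 ≤ X ≤ 7) = P(X ≤ 7) - P(X ≤ 3)
                   = F(7) - F(3)
                   = 0.785445 - 0.181083
                   = 0.604362

This means approximately 60.4% of outcomes fall in the interval [4, 7].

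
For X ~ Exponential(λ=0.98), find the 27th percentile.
0.3211

We have X ~ Exponential(λ=0.98).

We want to find x such that P(X ≤ x) = 0.27.

This is the 27th percentile, which means 27% of values fall below this point.

Using the inverse CDF (quantile function):
x = F⁻¹(0.27) = 0.3211

Verification: P(X ≤ 0.3211) = 0.27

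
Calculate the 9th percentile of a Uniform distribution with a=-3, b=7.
-2.1000

We have X ~ Uniform(a=-3, b=7).

We want to find x such that P(X ≤ x) = 0.09.

This is the 9th percentile, which means 9% of values fall below this point.

Using the inverse CDF (quantile function):
x = F⁻¹(0.09) = -2.1000

Verification: P(X ≤ -2.1000) = 0.09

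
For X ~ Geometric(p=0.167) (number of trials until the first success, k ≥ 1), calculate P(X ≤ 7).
0.721699

We have X ~ Geometric(p=0.167) (number of trials until the first success, k ≥ 1).

The CDF gives us P(X ≤ k).

Using the CDF:
P(X ≤ 7) = 0.721699

This means there's approximately a 72.2% chance that X is at most 7.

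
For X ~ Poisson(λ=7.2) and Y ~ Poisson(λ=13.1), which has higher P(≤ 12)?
X has higher probability (P(X ≤ 12) = 0.9673 > P(Y ≤ 12) = 0.4522)

Compute P(≤ 12) for each distribution:

X ~ Poisson(λ=7.2):
P(X ≤ 12) = 0.9673

Y ~ Poisson(λ=13.1):
P(Y ≤ 12) = 0.4522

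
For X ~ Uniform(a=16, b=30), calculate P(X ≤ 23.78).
0.555714

We have X ~ Uniform(a=16, b=30).

The CDF gives us P(X ≤ k).

Using the CDF:
P(X ≤ 23.78) = 0.555714

This means there's approximately a 55.6% chance that X is at most 23.78.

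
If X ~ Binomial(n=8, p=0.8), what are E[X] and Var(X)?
E[X] = 6.4000, Var(X) = 1.2800

We have X ~ Binomial(n=8, p=0.8).

For a Binomial distribution with n=8, p=0.8:

Expected value:
E[X] = 6.4000

Variance:
Var(X) = 1.2800

Standard deviation:
σ = √Var(X) = 1.1314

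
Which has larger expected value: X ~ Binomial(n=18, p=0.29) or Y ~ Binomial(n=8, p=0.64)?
X has larger mean (5.2200 > 5.1200)

Compute the expected value for each distribution:

X ~ Binomial(n=18, p=0.29):
E[X] = 5.2200

Y ~ Binomial(n=8, p=0.64):
E[Y] = 5.1200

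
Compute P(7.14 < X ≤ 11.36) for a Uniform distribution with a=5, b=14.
0.468889

We have X ~ Uniform(a=5, b=14).

To find P(7.14 < X ≤ 11.36), we use:
P(7.14 < X ≤ 11.36) = P(X ≤ 11.36) - P(X ≤ 7.14)
                 = F(11.36) - F(7.14)
                 = 0.706667 - 0.237778
                 = 0.468889

So there's approximately a 46.9% chance that X falls in this range.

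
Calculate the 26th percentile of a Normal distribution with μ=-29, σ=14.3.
-38.1998

We have X ~ Normal(μ=-29, σ=14.3).

We want to find x such that P(X ≤ x) = 0.26.

This is the 26th percentile, which means 26% of values fall below this point.

Using the inverse CDF (quantile function):
x = F⁻¹(0.26) = -38.1998

Verification: P(X ≤ -38.1998) = 0.26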